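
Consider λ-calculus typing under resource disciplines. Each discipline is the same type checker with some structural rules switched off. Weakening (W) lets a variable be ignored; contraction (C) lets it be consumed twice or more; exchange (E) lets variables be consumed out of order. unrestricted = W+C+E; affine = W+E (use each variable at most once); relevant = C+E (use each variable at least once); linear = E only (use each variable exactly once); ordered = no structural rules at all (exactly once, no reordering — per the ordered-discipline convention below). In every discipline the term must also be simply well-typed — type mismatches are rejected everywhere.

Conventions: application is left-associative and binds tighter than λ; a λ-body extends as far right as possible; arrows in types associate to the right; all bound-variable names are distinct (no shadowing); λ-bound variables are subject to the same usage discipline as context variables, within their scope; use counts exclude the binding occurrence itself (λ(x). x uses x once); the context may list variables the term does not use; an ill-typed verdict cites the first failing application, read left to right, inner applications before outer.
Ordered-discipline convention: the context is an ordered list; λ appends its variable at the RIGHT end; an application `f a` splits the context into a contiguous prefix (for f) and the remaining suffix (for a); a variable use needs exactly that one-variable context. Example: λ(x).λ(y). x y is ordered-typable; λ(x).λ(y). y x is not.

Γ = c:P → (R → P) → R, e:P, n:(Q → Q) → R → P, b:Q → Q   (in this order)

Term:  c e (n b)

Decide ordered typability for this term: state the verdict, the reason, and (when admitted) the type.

yes — one use each (c, e, n, b); ordered split holds; term : R
usage: c ×1, e ×1, n ×1, b ×1
uses in reading order: c, e, n, b
typing: ✓ — R
summary: ordered ✓ | linear ✓ | affine ✓ | relevant ✓ | unrestricted ✓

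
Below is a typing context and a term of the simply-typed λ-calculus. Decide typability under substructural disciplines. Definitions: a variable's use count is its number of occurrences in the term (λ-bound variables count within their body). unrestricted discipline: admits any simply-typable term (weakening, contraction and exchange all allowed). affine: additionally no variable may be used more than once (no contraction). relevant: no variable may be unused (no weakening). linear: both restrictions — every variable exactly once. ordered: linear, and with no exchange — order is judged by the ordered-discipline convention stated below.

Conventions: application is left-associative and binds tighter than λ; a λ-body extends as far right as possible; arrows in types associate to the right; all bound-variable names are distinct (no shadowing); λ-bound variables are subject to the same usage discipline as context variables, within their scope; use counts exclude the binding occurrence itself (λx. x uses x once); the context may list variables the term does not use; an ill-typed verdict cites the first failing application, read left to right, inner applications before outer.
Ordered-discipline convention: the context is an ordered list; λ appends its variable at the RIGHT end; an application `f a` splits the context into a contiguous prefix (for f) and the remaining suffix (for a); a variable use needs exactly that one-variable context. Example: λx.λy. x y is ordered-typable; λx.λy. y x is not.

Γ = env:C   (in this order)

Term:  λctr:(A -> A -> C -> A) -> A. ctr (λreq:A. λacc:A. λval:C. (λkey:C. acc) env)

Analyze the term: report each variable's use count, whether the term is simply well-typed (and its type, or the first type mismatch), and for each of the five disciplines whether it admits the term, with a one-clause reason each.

usage: env=1, ctr [bound]=1, req [bound]=0, acc [bound]=1, val [bound]=0, key [bound]=0
left-to-right use order: ctr, acc, env
typing: ✓ — ((A -> A -> C -> A) -> A) -> A
ordered ✗ (needs weakening: req, val, key unused)
linear ✗ (needs weakening: req, val, key unused)
affine ✓ (none of env, ctr, req, acc, val, key used more than once)
relevant ✗ (needs weakening: req, val, key unused)
unrestricted ✓ (type-checks (((A -> A -> C -> A) -> A) -> A) and nothing is barred)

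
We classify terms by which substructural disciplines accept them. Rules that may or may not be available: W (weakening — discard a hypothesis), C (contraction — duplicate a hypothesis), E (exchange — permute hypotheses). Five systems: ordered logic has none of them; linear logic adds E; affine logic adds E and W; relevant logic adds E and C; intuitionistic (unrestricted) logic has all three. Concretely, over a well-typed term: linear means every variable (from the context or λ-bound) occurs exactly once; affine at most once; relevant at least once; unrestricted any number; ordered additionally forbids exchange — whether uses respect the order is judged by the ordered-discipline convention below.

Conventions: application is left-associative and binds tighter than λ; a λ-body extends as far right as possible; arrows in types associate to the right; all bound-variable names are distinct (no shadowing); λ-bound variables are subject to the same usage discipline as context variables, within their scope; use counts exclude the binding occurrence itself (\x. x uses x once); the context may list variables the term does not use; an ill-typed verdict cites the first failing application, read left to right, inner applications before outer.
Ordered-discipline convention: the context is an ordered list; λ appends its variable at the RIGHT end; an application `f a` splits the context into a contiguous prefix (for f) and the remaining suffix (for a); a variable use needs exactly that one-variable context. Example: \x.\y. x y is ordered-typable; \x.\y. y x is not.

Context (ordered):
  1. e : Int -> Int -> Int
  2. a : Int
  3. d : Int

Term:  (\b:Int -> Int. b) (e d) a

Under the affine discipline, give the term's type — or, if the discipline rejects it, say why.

term : Int
variable uses: e: 1, a: 1, d: 1, b [bound]: 1
use order (left to right): b, e, d, a
typing: the term checks, with type Int
all disciplines: ordered ✗, linear ✓, affine ✓, relevant ✓, unrestricted ✓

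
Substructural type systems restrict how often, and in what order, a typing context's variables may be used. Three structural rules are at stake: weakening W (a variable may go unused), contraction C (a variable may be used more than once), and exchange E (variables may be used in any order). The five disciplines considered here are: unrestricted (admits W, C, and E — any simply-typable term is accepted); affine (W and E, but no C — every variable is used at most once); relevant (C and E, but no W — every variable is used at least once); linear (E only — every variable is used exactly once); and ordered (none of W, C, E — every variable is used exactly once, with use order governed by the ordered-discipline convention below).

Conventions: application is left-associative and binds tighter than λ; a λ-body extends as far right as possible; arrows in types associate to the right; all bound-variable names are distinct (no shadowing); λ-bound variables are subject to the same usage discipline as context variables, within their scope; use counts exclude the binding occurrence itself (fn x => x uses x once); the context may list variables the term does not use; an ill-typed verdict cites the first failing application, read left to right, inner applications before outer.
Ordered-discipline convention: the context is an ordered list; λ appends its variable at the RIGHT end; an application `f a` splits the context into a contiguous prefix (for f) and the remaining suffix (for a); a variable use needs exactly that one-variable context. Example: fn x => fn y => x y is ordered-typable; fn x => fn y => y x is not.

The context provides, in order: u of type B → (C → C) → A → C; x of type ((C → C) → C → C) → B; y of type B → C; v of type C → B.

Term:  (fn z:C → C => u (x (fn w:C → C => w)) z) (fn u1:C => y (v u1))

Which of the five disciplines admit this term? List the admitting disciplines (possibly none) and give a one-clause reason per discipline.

admitted by: ordered, linear, affine, relevant, unrestricted
variable uses: u=1; x=1; y=1; v=1; z (bound)=1; w (bound)=1; u1 (bound)=1
left-to-right use order: u, x, w, z, y, v, u1
typing: well-typed at A → C
ordered ✓ (single-use (u, x, y, v, z, w, u1), ordered derivation ok)
linear ✓ (each of u, x, y, v, z, w, u1 used exactly once)
affine ✓ (none of u, x, y, v, z, w, u1 used more than once)
relevant ✓ (every one of u, x, y, v, z, w, u1 appears)
unrestricted ✓ (well-typed at A → C; no restrictions here)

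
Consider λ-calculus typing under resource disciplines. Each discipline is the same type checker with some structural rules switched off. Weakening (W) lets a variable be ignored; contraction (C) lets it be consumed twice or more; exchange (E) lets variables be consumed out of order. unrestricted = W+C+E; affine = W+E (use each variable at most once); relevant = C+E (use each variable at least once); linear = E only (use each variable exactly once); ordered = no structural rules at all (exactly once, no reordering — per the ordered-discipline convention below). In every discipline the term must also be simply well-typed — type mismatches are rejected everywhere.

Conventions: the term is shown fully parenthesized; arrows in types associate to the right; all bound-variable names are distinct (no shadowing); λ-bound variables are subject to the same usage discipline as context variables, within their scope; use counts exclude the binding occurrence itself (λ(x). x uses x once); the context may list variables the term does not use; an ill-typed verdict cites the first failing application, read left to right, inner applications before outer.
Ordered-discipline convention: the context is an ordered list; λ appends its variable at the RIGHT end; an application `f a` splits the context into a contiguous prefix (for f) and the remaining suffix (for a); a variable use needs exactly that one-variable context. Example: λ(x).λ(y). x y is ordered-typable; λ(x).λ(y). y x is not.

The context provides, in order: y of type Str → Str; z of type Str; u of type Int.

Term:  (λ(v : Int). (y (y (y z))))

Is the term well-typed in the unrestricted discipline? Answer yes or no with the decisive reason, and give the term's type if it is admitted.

yes — type-checks (Int → Str) and nothing is barred; term : Int → Str
use counts: y: 3; z: 1; u: 0; v (bound): 0
uses in reading order: y, y, y, z
typing: ✓ — Int → Str
across the five disciplines: ordered ✗ | linear ✗ | affine ✗ | relevant ✗ | unrestricted ✓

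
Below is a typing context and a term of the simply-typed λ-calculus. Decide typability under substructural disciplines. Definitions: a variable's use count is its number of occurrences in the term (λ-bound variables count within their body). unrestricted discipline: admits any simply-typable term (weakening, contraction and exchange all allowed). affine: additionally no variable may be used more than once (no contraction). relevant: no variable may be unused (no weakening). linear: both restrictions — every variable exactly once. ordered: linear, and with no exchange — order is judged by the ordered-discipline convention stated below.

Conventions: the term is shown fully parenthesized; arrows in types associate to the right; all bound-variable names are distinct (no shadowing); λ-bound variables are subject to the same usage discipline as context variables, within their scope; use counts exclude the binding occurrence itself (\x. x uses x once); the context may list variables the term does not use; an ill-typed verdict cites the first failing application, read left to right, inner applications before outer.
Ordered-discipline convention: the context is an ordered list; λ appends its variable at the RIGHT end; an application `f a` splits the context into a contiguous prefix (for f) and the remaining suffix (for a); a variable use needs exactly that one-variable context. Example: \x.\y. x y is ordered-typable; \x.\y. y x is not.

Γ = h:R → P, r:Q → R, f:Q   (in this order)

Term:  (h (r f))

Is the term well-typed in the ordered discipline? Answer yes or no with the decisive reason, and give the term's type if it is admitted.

yes — one use each (h, r, f); ordered split holds; term : P
use counts: h ×1; r ×1; f ×1
order of uses: h, r, f
typing: well-typed — term : P
per-discipline verdicts: ordered ✓ · linear ✓ · affine ✓ · relevant ✓ · unrestricted ✓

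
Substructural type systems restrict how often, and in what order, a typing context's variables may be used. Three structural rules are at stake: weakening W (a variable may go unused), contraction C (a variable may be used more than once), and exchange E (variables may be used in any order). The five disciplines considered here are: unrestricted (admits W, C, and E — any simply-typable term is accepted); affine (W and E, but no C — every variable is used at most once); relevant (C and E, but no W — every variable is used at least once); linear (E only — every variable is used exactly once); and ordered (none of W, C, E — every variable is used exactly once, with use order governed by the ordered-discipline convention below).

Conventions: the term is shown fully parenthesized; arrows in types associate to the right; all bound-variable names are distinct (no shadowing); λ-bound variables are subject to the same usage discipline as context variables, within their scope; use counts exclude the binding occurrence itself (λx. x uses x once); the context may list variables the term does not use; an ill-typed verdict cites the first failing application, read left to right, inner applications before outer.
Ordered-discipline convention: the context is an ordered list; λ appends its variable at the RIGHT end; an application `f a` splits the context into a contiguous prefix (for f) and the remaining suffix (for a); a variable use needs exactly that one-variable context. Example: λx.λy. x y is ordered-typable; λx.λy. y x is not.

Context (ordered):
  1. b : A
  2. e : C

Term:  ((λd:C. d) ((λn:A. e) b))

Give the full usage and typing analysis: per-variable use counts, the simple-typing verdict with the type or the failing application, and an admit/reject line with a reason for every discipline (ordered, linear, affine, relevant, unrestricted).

use counts: b: 1×, e: 1×, d (λ-bound): 1×, n (λ-bound): 0×
left-to-right use order: d, e, b
typing: ✓ — C
ordered: ✗, n never used (weakening)
linear: ✗, n never used (weakening)
affine: ✓, at most one use each (b, e, d, n)
relevant: ✗, n never used (weakening)
unrestricted: ✓, simply typable at C; W, C, E all held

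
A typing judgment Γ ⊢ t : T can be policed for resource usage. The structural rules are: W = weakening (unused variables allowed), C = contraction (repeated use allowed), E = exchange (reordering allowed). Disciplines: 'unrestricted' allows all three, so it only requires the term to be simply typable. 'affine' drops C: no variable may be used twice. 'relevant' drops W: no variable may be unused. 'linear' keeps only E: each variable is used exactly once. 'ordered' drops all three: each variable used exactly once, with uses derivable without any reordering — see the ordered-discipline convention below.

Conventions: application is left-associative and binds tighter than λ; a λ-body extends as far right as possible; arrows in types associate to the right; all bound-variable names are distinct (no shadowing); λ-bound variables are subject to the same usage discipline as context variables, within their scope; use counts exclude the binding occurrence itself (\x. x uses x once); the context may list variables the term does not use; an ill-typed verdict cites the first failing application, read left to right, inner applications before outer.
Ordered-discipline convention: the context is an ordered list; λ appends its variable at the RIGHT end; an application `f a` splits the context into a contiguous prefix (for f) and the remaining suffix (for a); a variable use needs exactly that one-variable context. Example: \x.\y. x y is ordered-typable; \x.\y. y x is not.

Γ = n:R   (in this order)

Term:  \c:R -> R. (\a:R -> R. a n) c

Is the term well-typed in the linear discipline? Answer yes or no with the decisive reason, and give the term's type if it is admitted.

yes — each of n, c, a used exactly once; term : (R -> R) -> R
use counts: n ×1; c [bound] ×1; a [bound] ×1
use order (left to right): a, n, c
typing: ✓ — (R -> R) -> R
all disciplines: ordered ✗; linear ✓; affine ✓; relevant ✓; unrestricted ✓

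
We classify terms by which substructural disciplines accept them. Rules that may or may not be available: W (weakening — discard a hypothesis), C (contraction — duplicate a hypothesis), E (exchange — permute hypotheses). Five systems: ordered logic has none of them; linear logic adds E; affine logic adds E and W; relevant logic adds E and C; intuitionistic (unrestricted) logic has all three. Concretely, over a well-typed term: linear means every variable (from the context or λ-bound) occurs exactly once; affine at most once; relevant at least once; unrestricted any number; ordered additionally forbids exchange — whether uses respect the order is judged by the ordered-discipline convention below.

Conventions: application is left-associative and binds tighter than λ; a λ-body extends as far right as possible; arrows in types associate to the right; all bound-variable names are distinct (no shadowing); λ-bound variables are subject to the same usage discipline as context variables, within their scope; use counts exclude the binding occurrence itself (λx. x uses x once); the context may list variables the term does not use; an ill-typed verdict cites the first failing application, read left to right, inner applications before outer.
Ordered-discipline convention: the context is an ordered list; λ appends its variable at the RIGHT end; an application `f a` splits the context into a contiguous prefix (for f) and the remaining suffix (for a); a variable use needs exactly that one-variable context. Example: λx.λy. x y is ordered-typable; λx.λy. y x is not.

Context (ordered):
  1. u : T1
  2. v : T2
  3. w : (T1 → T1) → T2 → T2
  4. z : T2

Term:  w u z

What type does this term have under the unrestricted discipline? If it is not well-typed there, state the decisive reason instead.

not well-typed under unrestricted — not simply typable
counts: u=1, v=0, w=1, z=1
uses in reading order: w, u, z
typing: ill-typed: an argument T1 mismatches the expected T1 → T1
all disciplines: ordered ✗, linear ✗, affine ✗, relevant ✗, unrestricted ✗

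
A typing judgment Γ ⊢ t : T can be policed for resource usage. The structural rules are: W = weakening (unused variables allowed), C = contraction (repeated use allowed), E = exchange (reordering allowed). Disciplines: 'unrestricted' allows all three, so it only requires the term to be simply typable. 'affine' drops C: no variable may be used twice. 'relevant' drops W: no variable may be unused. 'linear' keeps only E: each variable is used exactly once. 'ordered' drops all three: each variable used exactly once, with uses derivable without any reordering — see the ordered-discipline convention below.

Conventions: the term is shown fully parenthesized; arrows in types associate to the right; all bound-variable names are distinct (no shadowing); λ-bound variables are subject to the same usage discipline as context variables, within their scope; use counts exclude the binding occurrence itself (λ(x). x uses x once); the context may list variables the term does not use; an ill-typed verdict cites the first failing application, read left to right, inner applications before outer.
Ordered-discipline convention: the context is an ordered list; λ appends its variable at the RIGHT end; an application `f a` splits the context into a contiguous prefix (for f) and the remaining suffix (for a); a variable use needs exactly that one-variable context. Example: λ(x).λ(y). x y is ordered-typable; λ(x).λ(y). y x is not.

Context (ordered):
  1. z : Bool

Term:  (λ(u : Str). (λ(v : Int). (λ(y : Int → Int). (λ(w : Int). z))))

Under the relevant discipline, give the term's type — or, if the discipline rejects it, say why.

not well-typed under relevant — unused: u, v, y, w — weakening required
counts: z: 1; u [bound]: 0; v [bound]: 0; y [bound]: 0; w [bound]: 0
use order (left to right): z
typing: the term checks, with type Str → Int → (Int → Int) → Int → Bool
all disciplines: ordered ✗ · linear ✗ · affine ✓ · relevant ✗ · unrestricted ✓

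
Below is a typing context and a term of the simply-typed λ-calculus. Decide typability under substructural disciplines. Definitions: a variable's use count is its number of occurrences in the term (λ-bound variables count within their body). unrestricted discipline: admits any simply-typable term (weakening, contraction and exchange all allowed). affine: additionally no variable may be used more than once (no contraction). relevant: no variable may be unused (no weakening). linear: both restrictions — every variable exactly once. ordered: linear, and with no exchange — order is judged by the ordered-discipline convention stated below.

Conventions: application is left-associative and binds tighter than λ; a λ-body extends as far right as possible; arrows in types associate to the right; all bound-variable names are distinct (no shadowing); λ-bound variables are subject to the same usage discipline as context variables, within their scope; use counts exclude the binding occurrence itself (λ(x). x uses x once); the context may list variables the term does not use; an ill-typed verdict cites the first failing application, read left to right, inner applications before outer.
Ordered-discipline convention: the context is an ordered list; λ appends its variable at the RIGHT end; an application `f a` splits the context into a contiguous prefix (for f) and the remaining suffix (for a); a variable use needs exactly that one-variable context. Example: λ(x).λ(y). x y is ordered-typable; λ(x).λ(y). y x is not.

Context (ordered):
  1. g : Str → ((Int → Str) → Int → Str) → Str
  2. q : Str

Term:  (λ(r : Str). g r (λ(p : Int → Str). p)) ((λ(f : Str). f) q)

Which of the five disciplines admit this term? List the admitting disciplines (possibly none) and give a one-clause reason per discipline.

admitted by: ordered, linear, affine, relevant, unrestricted
use counts: g=1, q=1, r (λ-bound)=1, p (λ-bound)=1, f (λ-bound)=1
order of uses: g, r, p, f, q
typing: ✓ — Str
ordered ✓ (g, q, r, p, f once each; derivable with no W/C/E)
linear ✓ (g, q, r, p, f: one use apiece)
affine ✓ (none of g, q, r, p, f used more than once)
relevant ✓ (g, q, r, p, f: all used, weakening unneeded)
unrestricted ✓ (well-typed at Str; no restrictions here)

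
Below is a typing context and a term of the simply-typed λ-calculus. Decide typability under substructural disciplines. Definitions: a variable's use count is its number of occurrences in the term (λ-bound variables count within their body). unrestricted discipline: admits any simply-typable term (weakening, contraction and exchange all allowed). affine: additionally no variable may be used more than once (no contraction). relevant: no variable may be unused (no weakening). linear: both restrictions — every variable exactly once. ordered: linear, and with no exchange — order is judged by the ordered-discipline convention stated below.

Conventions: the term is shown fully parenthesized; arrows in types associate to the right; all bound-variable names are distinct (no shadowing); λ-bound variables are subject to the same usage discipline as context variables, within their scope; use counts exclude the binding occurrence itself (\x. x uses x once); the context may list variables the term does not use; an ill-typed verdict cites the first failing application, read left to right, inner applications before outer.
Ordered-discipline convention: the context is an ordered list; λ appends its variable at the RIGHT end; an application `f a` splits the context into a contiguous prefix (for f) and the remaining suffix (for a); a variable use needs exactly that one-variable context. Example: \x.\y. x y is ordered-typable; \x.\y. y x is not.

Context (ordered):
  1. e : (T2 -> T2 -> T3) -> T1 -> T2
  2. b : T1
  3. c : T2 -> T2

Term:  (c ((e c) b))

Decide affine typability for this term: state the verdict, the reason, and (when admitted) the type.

no — not simply typable
use counts: e=1, b=1, c=2
left-to-right use order: c, e, c, b
typing: ill-typed: an argument T2 -> T2 mismatches the expected T2 -> T2 -> T3
per-discipline verdicts: ordered ✗ · linear ✗ · affine ✗ · relevant ✗ · unrestricted ✗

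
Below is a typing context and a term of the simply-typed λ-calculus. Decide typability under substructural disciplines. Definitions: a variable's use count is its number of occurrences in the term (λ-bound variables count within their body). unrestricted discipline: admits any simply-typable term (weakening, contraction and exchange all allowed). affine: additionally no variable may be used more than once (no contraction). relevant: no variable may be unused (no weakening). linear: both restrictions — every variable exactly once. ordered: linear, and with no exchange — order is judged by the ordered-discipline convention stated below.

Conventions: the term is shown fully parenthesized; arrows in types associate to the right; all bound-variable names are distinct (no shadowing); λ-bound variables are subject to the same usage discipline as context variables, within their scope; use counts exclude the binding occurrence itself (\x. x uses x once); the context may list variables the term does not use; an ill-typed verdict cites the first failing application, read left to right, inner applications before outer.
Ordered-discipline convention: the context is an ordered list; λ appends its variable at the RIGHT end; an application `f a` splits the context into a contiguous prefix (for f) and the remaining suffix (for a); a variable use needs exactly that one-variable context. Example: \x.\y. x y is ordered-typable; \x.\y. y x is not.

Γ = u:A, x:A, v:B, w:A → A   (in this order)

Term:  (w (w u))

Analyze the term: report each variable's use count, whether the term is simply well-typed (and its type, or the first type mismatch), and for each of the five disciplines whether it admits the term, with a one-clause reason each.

variable uses: u: 1, x: 0, v: 0, w: 2
use order (left to right): w, w, u
typing: the term checks, with type A
ordered: ✗ — repeated use of w ×2; needs weakening: x, v unused
linear: ✗ — repeated use of w ×2; needs weakening: x, v unused
affine: ✗ — repeated use of w ×2
relevant: ✗ — needs weakening: x, v unused
unrestricted: ✓ — typability at A is all that's needed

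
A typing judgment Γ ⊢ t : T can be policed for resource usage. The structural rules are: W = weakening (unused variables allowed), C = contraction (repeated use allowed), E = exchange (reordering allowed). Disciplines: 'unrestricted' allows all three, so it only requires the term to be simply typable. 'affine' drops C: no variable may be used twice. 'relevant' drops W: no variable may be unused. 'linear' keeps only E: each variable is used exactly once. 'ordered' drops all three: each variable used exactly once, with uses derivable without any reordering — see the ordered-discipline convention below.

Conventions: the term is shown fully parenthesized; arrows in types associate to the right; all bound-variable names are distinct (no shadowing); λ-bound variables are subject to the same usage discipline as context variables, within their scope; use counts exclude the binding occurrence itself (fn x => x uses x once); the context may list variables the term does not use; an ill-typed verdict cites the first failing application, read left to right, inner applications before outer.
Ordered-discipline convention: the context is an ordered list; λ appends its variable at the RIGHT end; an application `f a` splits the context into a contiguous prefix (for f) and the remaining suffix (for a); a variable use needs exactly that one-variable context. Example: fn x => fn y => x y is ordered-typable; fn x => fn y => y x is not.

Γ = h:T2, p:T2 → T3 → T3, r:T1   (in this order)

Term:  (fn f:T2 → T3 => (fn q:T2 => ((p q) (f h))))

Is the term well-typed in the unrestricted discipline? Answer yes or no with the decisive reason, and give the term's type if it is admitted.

yes — type-checks ((T2 → T3) → T2 → T3) and nothing is barred; term : (T2 → T3) → T2 → T3
use counts: h: 1, p: 1, r: 0, f [bound]: 1, q [bound]: 1
uses in reading order: p, q, f, h
typing: well-typed — term : (T2 → T3) → T2 → T3
summary: ordered ✗, linear ✗, affine ✓, relevant ✗, unrestricted ✓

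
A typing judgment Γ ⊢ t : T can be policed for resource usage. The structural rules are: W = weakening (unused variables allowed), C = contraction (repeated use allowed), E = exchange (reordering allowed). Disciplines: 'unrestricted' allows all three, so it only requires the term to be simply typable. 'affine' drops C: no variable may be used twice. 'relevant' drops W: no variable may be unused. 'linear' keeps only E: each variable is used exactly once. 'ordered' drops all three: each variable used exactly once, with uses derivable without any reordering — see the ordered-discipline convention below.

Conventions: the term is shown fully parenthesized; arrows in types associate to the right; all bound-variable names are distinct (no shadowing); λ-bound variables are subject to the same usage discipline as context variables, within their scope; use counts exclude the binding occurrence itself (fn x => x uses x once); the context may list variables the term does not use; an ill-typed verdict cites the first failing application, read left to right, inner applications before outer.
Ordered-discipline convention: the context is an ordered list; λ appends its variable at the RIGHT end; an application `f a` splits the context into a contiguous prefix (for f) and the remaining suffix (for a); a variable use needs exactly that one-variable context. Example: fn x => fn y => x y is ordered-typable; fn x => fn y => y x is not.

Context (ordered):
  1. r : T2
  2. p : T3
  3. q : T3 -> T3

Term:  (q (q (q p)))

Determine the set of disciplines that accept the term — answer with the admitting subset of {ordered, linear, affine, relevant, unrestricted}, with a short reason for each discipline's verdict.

accepted by: unrestricted
use counts: r=0; p=1; q=3
use order (left to right): q, q, q, p
typing: well-typed at T3
ordered: ✗, repeated use of q ×3; needs weakening: r unused
linear: ✗, repeated use of q ×3; needs weakening: r unused
affine: ✗, repeated use of q ×3
relevant: ✗, needs weakening: r unused
unrestricted: ✓, simply typable at T3; W, C, E all held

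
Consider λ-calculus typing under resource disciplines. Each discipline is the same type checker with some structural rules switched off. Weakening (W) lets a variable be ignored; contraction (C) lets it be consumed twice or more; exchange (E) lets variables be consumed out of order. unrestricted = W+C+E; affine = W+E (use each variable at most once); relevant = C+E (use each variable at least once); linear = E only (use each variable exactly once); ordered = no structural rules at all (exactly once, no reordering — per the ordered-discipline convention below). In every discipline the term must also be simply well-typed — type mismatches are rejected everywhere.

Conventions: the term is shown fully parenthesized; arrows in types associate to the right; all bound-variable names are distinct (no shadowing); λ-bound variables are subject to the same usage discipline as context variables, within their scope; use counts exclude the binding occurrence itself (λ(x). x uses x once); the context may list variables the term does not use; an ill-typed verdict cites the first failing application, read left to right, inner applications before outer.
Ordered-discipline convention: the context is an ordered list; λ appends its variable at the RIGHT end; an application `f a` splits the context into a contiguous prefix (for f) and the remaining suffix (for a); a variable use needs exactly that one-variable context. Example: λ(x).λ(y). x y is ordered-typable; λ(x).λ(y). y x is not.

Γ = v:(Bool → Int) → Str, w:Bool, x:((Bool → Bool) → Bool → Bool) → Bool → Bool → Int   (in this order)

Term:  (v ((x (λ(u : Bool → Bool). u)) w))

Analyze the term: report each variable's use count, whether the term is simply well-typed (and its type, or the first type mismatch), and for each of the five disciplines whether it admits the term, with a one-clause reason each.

counts: v ×1, w ×1, x ×1, u (bound) ×1
left-to-right use order: v, x, u, w
typing: well-typed — term : Str
ordered ✗ (needs exchange: uses follow v, x, u, w)
linear ✓ (exactly-once usage across v, w, x, u)
affine ✓ (v, w, x, u: no repeats, contraction unneeded)
relevant ✓ (v, w, x, u: all used, weakening unneeded)
unrestricted ✓ (typability at Str is all that's needed)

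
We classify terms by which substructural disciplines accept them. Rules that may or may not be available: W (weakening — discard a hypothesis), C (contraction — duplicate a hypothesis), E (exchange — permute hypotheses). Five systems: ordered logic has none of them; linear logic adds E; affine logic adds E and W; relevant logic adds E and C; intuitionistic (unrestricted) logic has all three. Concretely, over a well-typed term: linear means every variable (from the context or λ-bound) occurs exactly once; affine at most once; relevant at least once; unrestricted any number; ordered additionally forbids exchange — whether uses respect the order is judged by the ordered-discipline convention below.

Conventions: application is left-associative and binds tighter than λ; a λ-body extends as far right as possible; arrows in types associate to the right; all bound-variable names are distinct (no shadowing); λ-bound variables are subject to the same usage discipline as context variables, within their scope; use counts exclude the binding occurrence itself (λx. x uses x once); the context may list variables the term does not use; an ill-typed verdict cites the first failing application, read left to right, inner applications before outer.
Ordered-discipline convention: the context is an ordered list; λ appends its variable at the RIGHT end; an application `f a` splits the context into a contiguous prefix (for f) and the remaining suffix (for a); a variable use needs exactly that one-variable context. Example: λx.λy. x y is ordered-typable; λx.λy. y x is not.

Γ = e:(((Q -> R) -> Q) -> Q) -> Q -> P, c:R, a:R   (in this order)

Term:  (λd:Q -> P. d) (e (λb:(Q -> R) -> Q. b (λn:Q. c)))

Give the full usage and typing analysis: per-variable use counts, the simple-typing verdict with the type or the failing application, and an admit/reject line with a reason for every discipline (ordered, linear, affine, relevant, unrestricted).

use counts: e ×1; c ×1; a ×0; d [bound] ×1; b [bound] ×1; n [bound] ×0
order of uses: d, e, b, c
typing: well-typed — term : Q -> P
ordered: ✗ — a, n left unused
linear: ✗ — a, n left unused
affine: ✓ — none of e, c, a, d, b, n used more than once
relevant: ✗ — a, n left unused
unrestricted: ✓ — typability at Q -> P is all that's needed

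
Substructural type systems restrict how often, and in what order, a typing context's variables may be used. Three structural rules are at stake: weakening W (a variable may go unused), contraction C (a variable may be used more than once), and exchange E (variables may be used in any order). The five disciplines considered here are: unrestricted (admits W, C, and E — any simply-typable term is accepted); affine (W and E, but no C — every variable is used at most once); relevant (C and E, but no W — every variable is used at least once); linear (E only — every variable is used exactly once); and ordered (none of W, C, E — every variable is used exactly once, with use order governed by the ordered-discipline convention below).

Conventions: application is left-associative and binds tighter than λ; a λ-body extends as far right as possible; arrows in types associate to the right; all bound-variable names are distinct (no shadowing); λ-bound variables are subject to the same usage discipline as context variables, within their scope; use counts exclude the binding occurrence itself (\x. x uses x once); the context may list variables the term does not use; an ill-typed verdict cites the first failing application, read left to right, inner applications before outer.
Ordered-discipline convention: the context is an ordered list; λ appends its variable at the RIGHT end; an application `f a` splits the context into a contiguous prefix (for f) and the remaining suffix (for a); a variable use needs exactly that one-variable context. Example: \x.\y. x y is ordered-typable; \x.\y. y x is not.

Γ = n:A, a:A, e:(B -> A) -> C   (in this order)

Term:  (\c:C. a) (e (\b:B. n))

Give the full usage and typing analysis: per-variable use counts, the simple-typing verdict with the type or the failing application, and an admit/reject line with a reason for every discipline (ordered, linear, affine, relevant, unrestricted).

variable uses: n: 1, a: 1, e: 1, c (bound): 0, b (bound): 0
uses in reading order: a, e, n
typing: well-typed at A
ordered: ✗, c, b never used (weakening)
linear: ✗, c, b never used (weakening)
affine: ✓, at most one use each (n, a, e, c, b)
relevant: ✗, c, b never used (weakening)
unrestricted: ✓, typability at A is all that's needed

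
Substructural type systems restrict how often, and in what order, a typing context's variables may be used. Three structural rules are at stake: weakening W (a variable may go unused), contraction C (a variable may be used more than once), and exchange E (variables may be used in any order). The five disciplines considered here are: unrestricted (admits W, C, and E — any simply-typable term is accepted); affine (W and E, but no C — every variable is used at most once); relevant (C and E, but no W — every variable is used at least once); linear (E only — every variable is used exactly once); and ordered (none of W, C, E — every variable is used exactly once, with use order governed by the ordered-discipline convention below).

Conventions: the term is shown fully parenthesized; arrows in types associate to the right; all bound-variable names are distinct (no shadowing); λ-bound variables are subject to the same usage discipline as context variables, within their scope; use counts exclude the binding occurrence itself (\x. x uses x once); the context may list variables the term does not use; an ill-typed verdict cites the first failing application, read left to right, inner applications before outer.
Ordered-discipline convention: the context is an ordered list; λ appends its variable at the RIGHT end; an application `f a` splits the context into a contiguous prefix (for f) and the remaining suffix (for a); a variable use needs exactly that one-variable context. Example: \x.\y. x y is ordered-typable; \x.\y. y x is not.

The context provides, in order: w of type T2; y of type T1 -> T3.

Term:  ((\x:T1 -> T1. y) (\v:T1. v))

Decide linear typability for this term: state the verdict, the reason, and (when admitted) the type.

no — w, x left unused
counts: w ×0; y ×1; x (bound) ×0; v (bound) ×1
use order (left to right): y, v
typing: well-typed at T1 -> T3
all disciplines: ordered ✗, linear ✗, affine ✓, relevant ✗, unrestricted ✓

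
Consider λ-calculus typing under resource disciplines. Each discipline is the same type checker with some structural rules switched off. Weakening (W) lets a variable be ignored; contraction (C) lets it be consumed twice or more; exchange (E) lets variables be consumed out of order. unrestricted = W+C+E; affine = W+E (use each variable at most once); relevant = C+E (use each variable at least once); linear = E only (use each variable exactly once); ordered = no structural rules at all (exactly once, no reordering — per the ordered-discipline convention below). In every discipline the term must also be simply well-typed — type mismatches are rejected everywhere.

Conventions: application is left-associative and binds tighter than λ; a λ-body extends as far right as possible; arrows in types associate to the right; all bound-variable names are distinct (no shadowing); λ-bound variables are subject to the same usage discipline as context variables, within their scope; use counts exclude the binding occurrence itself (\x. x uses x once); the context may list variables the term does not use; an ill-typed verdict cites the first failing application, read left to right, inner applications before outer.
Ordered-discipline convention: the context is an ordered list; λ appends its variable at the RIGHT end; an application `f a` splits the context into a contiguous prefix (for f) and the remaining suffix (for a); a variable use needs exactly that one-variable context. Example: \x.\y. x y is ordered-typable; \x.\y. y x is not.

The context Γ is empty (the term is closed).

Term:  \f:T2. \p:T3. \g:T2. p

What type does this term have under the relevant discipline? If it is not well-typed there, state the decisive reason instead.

not well-typed under relevant — f, g never used (weakening)
usage: f (λ-bound) ×0, p (λ-bound) ×1, g (λ-bound) ×0
uses in reading order: p
typing: the term checks, with type T2 -> T3 -> T2 -> T3
per-discipline verdicts: ordered ✗; linear ✗; affine ✓; relevant ✗; unrestricted ✓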